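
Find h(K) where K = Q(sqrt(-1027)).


K = Q(sqrt(-1027)). d mod 4 = 1, so D = disc(K) = d = -1027
h(K) equals the number of primitive reduced positive-definite forms (a, b, c) = a*x^2 + b*x*y + c*y^2 with b^2 - 4ac = D,
where reduced means |b| <= a <= c, with b >= 0 whenever |b| = a or a = c, and primitive means gcd(a, b, c) = 1.
Reduced forces 3a^2 <= |D| = 1027, so 1 <= a <= 18; b must have the parity of D, and c = (b^2 - D)/(4a) must be an integer >= a.
Enumerate a = 1..18, b in [-a, a]:
  a=1: (1, 1, 257)  [1]
  a=2..6: none
  a=7: (7, -3, 37), (7, 3, 37)  [2]
  a=8..12: none
  a=13: (13, 13, 23)  [1]
  a=14..18: none
Total reduced forms: 1 + 2 + 1 = 4
h = 4

4


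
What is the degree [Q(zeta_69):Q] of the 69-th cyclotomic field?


The degree equals Euler's totient phi(69).
69 = 3 * 23
phi(69) = 44

44


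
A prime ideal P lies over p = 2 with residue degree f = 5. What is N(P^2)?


N(P^a) = p^(a*f)
= 2^(2*5)
= 2^10
= 1024

1024


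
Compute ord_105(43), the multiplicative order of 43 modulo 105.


We want ord_105(43), the smallest k >= 1 with 43^k = 1 mod 105.
n = 105 = 3 * 5 * 7, phi(105) = 48; the order divides phi(n).
Divisors of 48: 1, 2, 3, 4, 6, 8, 12, 16, 24, 48
Repeated squaring mod 105: 43^1 = 43, 43^2 = 64, 43^4 = 1, 43^8 = 1, 43^16 = 1, 43^32 = 1
Test divisors in increasing order:
  k=1: 43^1 = 43 mod 105
  k=2: 43^2 = 64 mod 105
  k=3: 43^3 = 64 * 43 = 22 mod 105
  k=4: 43^4 = 1 mod 105  <- first divisor giving 1
Order = 4

4


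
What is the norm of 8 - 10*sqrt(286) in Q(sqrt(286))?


N(a + b*sqrt(d)) = a^2 - d*b^2
= (8)^2 - (286)*(-10)^2
= 64 - 28600
= -28536

-28536


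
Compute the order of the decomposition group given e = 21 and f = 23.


|D_P| = e * f
= 21 * 23
= 483

483


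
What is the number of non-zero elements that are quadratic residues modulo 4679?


For prime p, the number of non-zero quadratic residues is (p-1)/2.
= (4679-1)/2
= 2339

2339


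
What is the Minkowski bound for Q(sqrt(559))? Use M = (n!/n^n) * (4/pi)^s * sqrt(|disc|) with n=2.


d = 559, d mod 4 = 3, so disc(K) = 4d = 2236; |disc(K)| = 2236
Real quadratic field, so n = 2, s = r2 = 0, r1 = 2
M = (n!/n^n) * (4/pi)^s * sqrt(|disc(K)|) = (2!/2^2) * (4/pi)^0 * sqrt(2236)
= 0.5 * 1.000000 * 47.286362
= 23.6432

23.6432


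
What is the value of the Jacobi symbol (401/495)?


Compute (401/495) via quadratic reciprocity:
  reciprocity: (401/495) -> +(495/401)
  reduce: (94/401)
  pull out 2: (2/401) = +1  (since 401 mod 8 = 1)
  reciprocity: (47/401) -> +(401/47)
  reduce: (25/47)
  reciprocity: (25/47) -> +(47/25)
  reduce: (22/25)
  pull out 2: (2/25) = +1  (since 25 mod 8 = 1)
  reciprocity: (11/25) -> +(25/11)
  reduce: (3/11)
  reciprocity: (3/11) -> -(11/3)
  reduce: (2/3)
  pull out 2: (2/3) = -1  (since 3 mod 8 = 3)
  (1/3) = 1
Product of signs = 1

1


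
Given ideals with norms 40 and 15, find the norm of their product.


N(IJ) = N(I) * N(J)
= 40 * 15
= 600

600


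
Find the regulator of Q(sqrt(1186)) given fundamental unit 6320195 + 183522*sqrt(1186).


epsilon = 6320195 + 183522*sqrt(1186)
= 1.2640e+07
R = ln(1.2640e+07)
= 16.3524

16.3524


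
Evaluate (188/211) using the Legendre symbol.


p = 211 is prime, so compute (188/211) with the reciprocity algorithm (Jacobi-symbol steps: pull out 2s via (2/n), flip via reciprocity, reduce):
  pull out 2: (2/211) = -1  (since 211 mod 8 = 3)
  pull out 2: (2/211) = -1  (since 211 mod 8 = 3)
  reciprocity: (47/211) -> -(211/47)
  reduce: (23/47)
  reciprocity: (23/47) -> -(47/23)
  reduce: (1/23)
  (1/23) = 1
Product of signs = 1
(188/211) = 1

1


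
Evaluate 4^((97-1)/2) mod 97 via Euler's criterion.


p = 97 is prime and the exponent is (p-1)/2 = 48, so by Euler's criterion 4^48 = (4/97) = +1 or -1 mod 97.
Compute by square-and-multiply:
  48 = 32 + 16 (binary 110000)
  Repeated squaring mod 97: 4^1 = 4, 4^2 = 16, 4^4 = 62, 4^8 = 61, 4^16 = 35, 4^32 = 61
  4^48 = 4^32 * 4^16 = 61 * 35 mod 97
    61 * 35 = 2135 = 1 mod 97
  4^48 = 1 mod 97
Result 1: 4 is a quadratic residue mod 97.
4^48 mod 97 = 1

1


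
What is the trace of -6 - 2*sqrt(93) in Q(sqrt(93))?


Tr(a + b*sqrt(d)) = (a + b*sqrt(d)) + (a - b*sqrt(d)) = 2a
= 2 * (-6)
= -12

-12


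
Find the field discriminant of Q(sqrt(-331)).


For K = Q(sqrt(d)) with d squarefree: disc(K) = d if d = 1 mod 4, and disc(K) = 4d if d = 2 or 3 mod 4.
Here d = -331, and d mod 4 = 1.
d = 1 mod 4 (O_K = Z[(1+sqrt(d))/2]), so disc(K) = d = -331

-331


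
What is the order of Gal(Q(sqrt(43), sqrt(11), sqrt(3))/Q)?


The 3 square roots of distinct primes are multiplicatively independent over Q,
so [K:Q] = 2^3 and Gal(K/Q) is isomorphic to (Z/2Z)^3.
|Gal| = 2^3 = 8

8


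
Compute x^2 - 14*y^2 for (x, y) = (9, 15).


x^2 - d*y^2
= 9^2 - 14*15^2
= 81 - 3150
= -3069

-3069


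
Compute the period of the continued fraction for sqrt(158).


Run the CF algorithm for sqrt(158).
a_0 = floor(sqrt(158)) = 12; set m_0=0, q_0=1.
Recurrence: m' = q*a - m,  q' = (d - m'^2)/q,  a' = floor((a_0 + m')/q').
  step 1: m=12, q=14, a=1
  step 2: m=2, q=11, a=1
  step 3: m=9, q=7, a=3
  step 4: m=12, q=2, a=12
  step 5: m=12, q=7, a=3
  step 6: m=9, q=11, a=1
  step 7: m=2, q=14, a=1
  step 8: m=12, q=1, a=24
a_8 = 2*a_0 = 24, so the period closes here.
sqrt(158) = [12; 1, 1, 3, 12, 3, 1, 1, 24]
Period length = 8

8


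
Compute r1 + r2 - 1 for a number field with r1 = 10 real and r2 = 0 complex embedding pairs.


By Dirichlet's unit theorem:
rank = r1 + r2 - 1
= 10 + 0 - 1
= 9

9


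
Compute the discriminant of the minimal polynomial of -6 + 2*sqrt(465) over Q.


The element -6 + 2*sqrt(465) has minimal polynomial:
x^2 + 12*x - 1824
Discriminant = (12)^2 - 4*(-1824)
= 144 + 7296
= 7440

7440


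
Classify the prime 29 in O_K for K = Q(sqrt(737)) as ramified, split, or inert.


K = Q(sqrt(737)). Since d mod 4 = 1, disc(K) = 737.
Check p | disc: 737 mod 29 = 12.
p does not divide disc. Compute Legendre symbol (d/p):
12^((29-1)/2) mod 29 = -1
(d/p) = -1, so p is inert: (p) stays prime with e=1, f=2, g=1.
Therefore p is inert.

inert


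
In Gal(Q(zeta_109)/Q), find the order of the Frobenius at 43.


The Frobenius at p in Gal(Q(zeta_n)/Q) = (Z/nZ)* is the class of p, so its order is ord_109(43), the smallest k >= 1 with 43^k = 1 mod 109.
n = 109 = 109, phi(109) = 108; the order divides phi(n).
Divisors of 108: 1, 2, 3, 4, 6, 9, 12, 18, 27, 36, 54, 108
Repeated squaring mod 109: 43^1 = 43, 43^2 = 105, 43^4 = 16, 43^8 = 38, 43^16 = 27, 43^32 = 75, 43^64 = 66
Test divisors in increasing order:
  k=1: 43^1 = 43 mod 109
  k=2: 43^2 = 105 mod 109
  k=3: 43^3 = 105 * 43 = 46 mod 109
  k=4: 43^4 = 16 mod 109
  k=6: 43^6 = 16 * 105 = 45 mod 109
  k=9: 43^9 = 38 * 43 = 108 mod 109
  k=12: 43^12 = 38 * 16 = 63 mod 109
  k=18: 43^18 = 27 * 105 = 1 mod 109  <- first divisor giving 1
Order = 18

18


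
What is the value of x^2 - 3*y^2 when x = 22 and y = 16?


x^2 - d*y^2
= 22^2 - 3*16^2
= 484 - 768
= -284

-284


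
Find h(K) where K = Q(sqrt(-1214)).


K = Q(sqrt(-1214)). d mod 4 = 2, so D = disc(K) = 4d = -4856
h(K) equals the number of primitive reduced positive-definite forms (a, b, c) = a*x^2 + b*x*y + c*y^2 with b^2 - 4ac = D,
where reduced means |b| <= a <= c, with b >= 0 whenever |b| = a or a = c, and primitive means gcd(a, b, c) = 1.
Reduced forces 3a^2 <= |D| = 4856, so 1 <= a <= 40; b must have the parity of D, and c = (b^2 - D)/(4a) must be an integer >= a.
Enumerate a = 1..40, b in [-a, a]:
  a=1: (1, 0, 1214)  [1]
  a=2: (2, 0, 607)  [1]
  a=3: (3, -2, 405), (3, 2, 405)  [2]
  a=4: none
  a=5: (5, -2, 243), (5, 2, 243)  [2]
  a=6: (6, -4, 203), (6, 4, 203)  [2]
  a=7: (7, -4, 174), (7, 4, 174)  [2]
  a=8: none
  a=9: (9, -2, 135), (9, 2, 135)  [2]
  a=10: (10, -8, 123), (10, 8, 123)  [2]
  a=11..13: none
  a=14: (14, -4, 87), (14, 4, 87)  [2]
  a=15: (15, -8, 82), (15, -2, 81), (15, 2, 81), (15, 8, 82)  [4]
  a=16..17: none
  a=18: (18, -16, 71), (18, 16, 71)  [2]
  a=19..20: none
  a=21: (21, -10, 59), (21, -4, 58), (21, 4, 58), (21, 10, 59)  [4]
  a=22..24: none
  a=25: (25, -12, 50), (25, 12, 50)  [2]
  a=26: none
  a=27: (27, -2, 45), (27, 2, 45)  [2]
  a=28: none
  a=29: (29, -4, 42), (29, 4, 42)  [2]
  a=30: (30, -28, 47), (30, -8, 41), (30, 8, 41), (30, 28, 47)  [4]
  a=31..34: none
  a=35: (35, -32, 42), (35, -18, 37), (35, 18, 37), (35, 32, 42)  [4]
  a=36..40: none
Total reduced forms: 1 + 1 + 2 + 2 + 2 + 2 + 2 + 2 + 2 + 4 + 2 + 4 + 2 + 2 + 2 + 4 + 4 = 40
h = 40

40


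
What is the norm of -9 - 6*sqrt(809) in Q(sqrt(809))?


N(a + b*sqrt(d)) = a^2 - d*b^2
= (-9)^2 - (809)*(-6)^2
= 81 - 29124
= -29043

-29043


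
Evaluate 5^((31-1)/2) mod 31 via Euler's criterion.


p = 31 is prime and the exponent is (p-1)/2 = 15, so by Euler's criterion 5^15 = (5/31) = +1 or -1 mod 31.
Compute by square-and-multiply:
  15 = 8 + 4 + 2 + 1 (binary 1111)
  Repeated squaring mod 31: 5^1 = 5, 5^2 = 25, 5^4 = 5, 5^8 = 25
  5^15 = 5^8 * 5^4 * 5^2 * 5^1 = 25 * 5 * 25 * 5 mod 31
    25 * 5 = 125 = 1 mod 31
    1 * 25 = 25 = 25 mod 31
    25 * 5 = 125 = 1 mod 31
  5^15 = 1 mod 31
Result 1: 5 is a quadratic residue mod 31.
5^15 mod 31 = 1

1


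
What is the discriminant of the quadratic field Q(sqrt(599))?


For K = Q(sqrt(d)) with d squarefree: disc(K) = d if d = 1 mod 4, and disc(K) = 4d if d = 2 or 3 mod 4.
Here d = 599, and d mod 4 = 3.
d = 3 mod 4, not 1 (O_K = Z[sqrt(d)]), so disc(K) = 4d = 4 * (599) = 2396

2396


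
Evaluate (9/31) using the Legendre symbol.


p = 31 is prime, so compute (9/31) with the reciprocity algorithm (Jacobi-symbol steps: pull out 2s via (2/n), flip via reciprocity, reduce):
  reciprocity: (9/31) -> +(31/9)
  reduce: (4/9)
  pull out 2: (2/9) = +1  (since 9 mod 8 = 1)
  pull out 2: (2/9) = +1  (since 9 mod 8 = 1)
  (1/9) = 1
Product of signs = 1
(9/31) = 1

1


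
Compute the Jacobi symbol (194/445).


Compute (194/445) via quadratic reciprocity:
  pull out 2: (2/445) = -1  (since 445 mod 8 = 5)
  reciprocity: (97/445) -> +(445/97)
  reduce: (57/97)
  reciprocity: (57/97) -> +(97/57)
  reduce: (40/57)
  pull out 2: (2/57) = +1  (since 57 mod 8 = 1)
  pull out 2: (2/57) = +1  (since 57 mod 8 = 1)
  pull out 2: (2/57) = +1  (since 57 mod 8 = 1)
  reciprocity: (5/57) -> +(57/5)
  reduce: (2/5)
  pull out 2: (2/5) = -1  (since 5 mod 8 = 5)
  (1/5) = 1
Product of signs = 1

1


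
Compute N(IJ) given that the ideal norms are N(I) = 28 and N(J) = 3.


N(IJ) = N(I) * N(J)
= 28 * 3
= 84

84


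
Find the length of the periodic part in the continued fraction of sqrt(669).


Run the CF algorithm for sqrt(669).
a_0 = floor(sqrt(669)) = 25; set m_0=0, q_0=1.
Recurrence: m' = q*a - m,  q' = (d - m'^2)/q,  a' = floor((a_0 + m')/q').
  step 1: m=25, q=44, a=1
  step 2: m=19, q=7, a=6
  step 3: m=23, q=20, a=2
  step 4: m=17, q=19, a=2
  step 5: m=21, q=12, a=3
  step 6: m=15, q=37, a=1
  step 7: m=22, q=5, a=9
  step 8: m=23, q=28, a=1
  step 9: m=5, q=23, a=1
  step 10: m=18, q=15, a=2
  step 11: m=12, q=35, a=1
  step 12: m=23, q=4, a=12
  step 13: m=25, q=11, a=4
  step 14: m=19, q=28, a=1
  step 15: m=9, q=21, a=1
  step 16: m=12, q=25, a=1
  step 17: m=13, q=20, a=1
  step 18: m=7, q=31, a=1
  step 19: m=24, q=3, a=16
  step 20: m=24, q=31, a=1
  step 21: m=7, q=20, a=1
  step 22: m=13, q=25, a=1
  step 23: m=12, q=21, a=1
  step 24: m=9, q=28, a=1
  step 25: m=19, q=11, a=4
  step 26: m=25, q=4, a=12
  step 27: m=23, q=35, a=1
  step 28: m=12, q=15, a=2
  step 29: m=18, q=23, a=1
  step 30: m=5, q=28, a=1
  step 31: m=23, q=5, a=9
  step 32: m=22, q=37, a=1
  step 33: m=15, q=12, a=3
  step 34: m=21, q=19, a=2
  step 35: m=17, q=20, a=2
  step 36: m=23, q=7, a=6
  step 37: m=19, q=44, a=1
  step 38: m=25, q=1, a=50
a_38 = 2*a_0 = 50, so the period closes here.
sqrt(669) = [25; 1, 6, 2, 2, 3, 1, 9, 1, 1, 2, 1, 12, 4, 1, 1, 1, 1, 1, 16, 1, 1, 1, 1, 1, 4, 12, 1, 2, 1, 1, 9, 1, 3, 2, 2, 6, 1, 50]
Period length = 38

38


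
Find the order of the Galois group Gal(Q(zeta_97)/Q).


|Gal(Q(zeta_97)/Q)| = phi(97)
= 96

96


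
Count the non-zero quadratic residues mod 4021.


For prime p, the number of non-zero quadratic residues is (p-1)/2.
= (4021-1)/2
= 2010

2010


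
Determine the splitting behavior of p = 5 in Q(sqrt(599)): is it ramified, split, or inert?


K = Q(sqrt(599)). Since d mod 4 = 3, disc(K) = 2396.
Check p | disc: 2396 mod 5 = 1.
p does not divide disc. Compute Legendre symbol (d/p):
4^((5-1)/2) mod 5 = 1
(d/p) = 1, so p splits: (p) = P*P' with e=1, f=1, g=2.
Therefore p is split.

split


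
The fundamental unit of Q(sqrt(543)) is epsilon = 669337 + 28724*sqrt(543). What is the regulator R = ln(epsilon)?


epsilon = 669337 + 28724*sqrt(543)
= 1.3387e+06
R = ln(1.3387e+06)
= 14.1072

14.1072


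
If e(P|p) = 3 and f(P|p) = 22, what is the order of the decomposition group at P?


|D_P| = e * f
= 3 * 22
= 66

66


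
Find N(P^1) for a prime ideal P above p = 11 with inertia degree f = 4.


N(P^a) = p^(a*f)
= 11^(1*4)
= 11^4
= 14641

14641


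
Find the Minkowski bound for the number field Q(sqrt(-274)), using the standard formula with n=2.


d = -274, d mod 4 = 2, so disc(K) = 4d = -1096; |disc(K)| = 1096
Imaginary quadratic field, so n = 2, s = r2 = 1, r1 = 0
M = (n!/n^n) * (4/pi)^s * sqrt(|disc(K)|) = (2!/2^2) * (4/pi)^1 * sqrt(1096)
= 0.5 * 1.273240 * 33.105891
= 21.0759

21.0759


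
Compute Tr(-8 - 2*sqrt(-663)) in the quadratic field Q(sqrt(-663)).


Tr(a + b*sqrt(d)) = (a + b*sqrt(d)) + (a - b*sqrt(d)) = 2a
= 2 * (-8)
= -16

-16


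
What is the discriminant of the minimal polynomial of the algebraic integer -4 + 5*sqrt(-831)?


The element -4 + 5*sqrt(-831) has minimal polynomial:
x^2 + 8*x + 20791
Discriminant = (8)^2 - 4*(20791)
= 64 - 83164
= -83100

-83100


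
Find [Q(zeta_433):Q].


The degree equals Euler's totient phi(433).
433 = 433
phi(433) = 432

432


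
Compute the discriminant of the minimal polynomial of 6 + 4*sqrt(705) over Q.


The element 6 + 4*sqrt(705) has minimal polynomial:
x^2 - 12*x - 11244
Discriminant = (-12)^2 - 4*(-11244)
= 144 + 44976
= 45120

45120


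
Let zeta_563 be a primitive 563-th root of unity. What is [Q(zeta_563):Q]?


The degree equals Euler's totient phi(563).
563 = 563
phi(563) = 562

562


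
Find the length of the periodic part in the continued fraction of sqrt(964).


Run the CF algorithm for sqrt(964).
a_0 = floor(sqrt(964)) = 31; set m_0=0, q_0=1.
Recurrence: m' = q*a - m,  q' = (d - m'^2)/q,  a' = floor((a_0 + m')/q').
  step 1: m=31, q=3, a=20
  step 2: m=29, q=41, a=1
  step 3: m=12, q=20, a=2
  step 4: m=28, q=9, a=6
  step 5: m=26, q=32, a=1
  step 6: m=6, q=29, a=1
  step 7: m=23, q=15, a=3
  step 8: m=22, q=32, a=1
  step 9: m=10, q=27, a=1
  step 10: m=17, q=25, a=1
  step 11: m=8, q=36, a=1
  step 12: m=28, q=5, a=11
  step 13: m=27, q=47, a=1
  step 14: m=20, q=12, a=4
  step 15: m=28, q=15, a=3
  step 16: m=17, q=45, a=1
  step 17: m=28, q=4, a=14
  step 18: m=28, q=45, a=1
  step 19: m=17, q=15, a=3
  step 20: m=28, q=12, a=4
  step 21: m=20, q=47, a=1
  step 22: m=27, q=5, a=11
  step 23: m=28, q=36, a=1
  step 24: m=8, q=25, a=1
  step 25: m=17, q=27, a=1
  step 26: m=10, q=32, a=1
  step 27: m=22, q=15, a=3
  step 28: m=23, q=29, a=1
  step 29: m=6, q=32, a=1
  step 30: m=26, q=9, a=6
  step 31: m=28, q=20, a=2
  step 32: m=12, q=41, a=1
  step 33: m=29, q=3, a=20
  step 34: m=31, q=1, a=62
a_34 = 2*a_0 = 62, so the period closes here.
sqrt(964) = [31; 20, 1, 2, 6, 1, 1, 3, 1, 1, 1, 1, 11, 1, 4, 3, 1, 14, 1, 3, 4, 1, 11, 1, 1, 1, 1, 3, 1, 1, 6, 2, 1, 20, 62]
Period length = 34

34


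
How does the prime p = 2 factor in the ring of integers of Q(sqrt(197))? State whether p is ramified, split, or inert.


K = Q(sqrt(197)). Since d mod 4 = 1, disc(K) = 197.
Check p | disc: 197 mod 2 = 1.
p=2 does not divide disc (d is 1 mod 4). 2 splits iff d = 1 mod 8.
d mod 8 = 5, so (d/2) = -1.
(d/p) = -1, so p is inert: (p) stays prime with e=1, f=2, g=1.
Therefore p is inert.

inert


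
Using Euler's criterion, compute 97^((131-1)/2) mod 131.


p = 131 is prime and the exponent is (p-1)/2 = 65, so by Euler's criterion 97^65 = (97/131) = +1 or -1 mod 131.
Compute by square-and-multiply:
  65 = 64 + 1 (binary 1000001)
  Repeated squaring mod 131: 97^1 = 97, 97^2 = 108, 97^4 = 5, 97^8 = 25, 97^16 = 101, 97^32 = 114, 97^64 = 27
  97^65 = 97^64 * 97^1 = 27 * 97 mod 131
    27 * 97 = 2619 = 130 mod 131
  97^65 = 130 mod 131
Result 130 = p - 1 = -1 mod 131: 97 is a quadratic non-residue mod 131. As a residue in [0, p-1] the value is 130.
97^65 mod 131 = 130

130


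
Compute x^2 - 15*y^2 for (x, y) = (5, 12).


x^2 - d*y^2
= 5^2 - 15*12^2
= 25 - 2160
= -2135

-2135


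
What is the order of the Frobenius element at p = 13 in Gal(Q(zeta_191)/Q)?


The Frobenius at p in Gal(Q(zeta_n)/Q) = (Z/nZ)* is the class of p, so its order is ord_191(13), the smallest k >= 1 with 13^k = 1 mod 191.
n = 191 = 191, phi(191) = 190; the order divides phi(n).
Divisors of 190: 1, 2, 5, 10, 19, 38, 95, 190
Repeated squaring mod 191: 13^1 = 13, 13^2 = 169, 13^4 = 102, 13^8 = 90, 13^16 = 78, 13^32 = 163, 13^64 = 20, 13^128 = 18
Test divisors in increasing order:
  k=1: 13^1 = 13 mod 191
  k=2: 13^2 = 169 mod 191
  k=5: 13^5 = 102 * 13 = 180 mod 191
  k=10: 13^10 = 90 * 169 = 121 mod 191
  k=19: 13^19 = 78 * 169 * 13 = 39 mod 191
  k=38: 13^38 = 163 * 102 * 169 = 184 mod 191
  k=95: 13^95 = 20 * 78 * 90 * 102 * 169 * 13 = 1 mod 191  <- first divisor giving 1
Order = 95

95


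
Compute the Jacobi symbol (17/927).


Compute (17/927) via quadratic reciprocity:
  reciprocity: (17/927) -> +(927/17)
  reduce: (9/17)
  reciprocity: (9/17) -> +(17/9)
  reduce: (8/9)
  pull out 2: (2/9) = +1  (since 9 mod 8 = 1)
  pull out 2: (2/9) = +1  (since 9 mod 8 = 1)
  pull out 2: (2/9) = +1  (since 9 mod 8 = 1)
  (1/9) = 1
Product of signs = 1

1


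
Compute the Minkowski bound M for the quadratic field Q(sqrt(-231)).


d = -231, d mod 4 = 1, so disc(K) = d = -231; |disc(K)| = 231
Imaginary quadratic field, so n = 2, s = r2 = 1, r1 = 0
M = (n!/n^n) * (4/pi)^s * sqrt(|disc(K)|) = (2!/2^2) * (4/pi)^1 * sqrt(231)
= 0.5 * 1.273240 * 15.198684
= 9.6758

9.6758


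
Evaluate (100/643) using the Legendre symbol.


p = 643 is prime, so compute (100/643) with the reciprocity algorithm (Jacobi-symbol steps: pull out 2s via (2/n), flip via reciprocity, reduce):
  pull out 2: (2/643) = -1  (since 643 mod 8 = 3)
  pull out 2: (2/643) = -1  (since 643 mod 8 = 3)
  reciprocity: (25/643) -> +(643/25)
  reduce: (18/25)
  pull out 2: (2/25) = +1  (since 25 mod 8 = 1)
  reciprocity: (9/25) -> +(25/9)
  reduce: (7/9)
  reciprocity: (7/9) -> +(9/7)
  reduce: (2/7)
  pull out 2: (2/7) = +1  (since 7 mod 8 = 7)
  (1/7) = 1
Product of signs = 1
(100/643) = 1

1


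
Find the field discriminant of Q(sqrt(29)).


For K = Q(sqrt(d)) with d squarefree: disc(K) = d if d = 1 mod 4, and disc(K) = 4d if d = 2 or 3 mod 4.
Here d = 29, and d mod 4 = 1.
d = 1 mod 4 (O_K = Z[(1+sqrt(d))/2]), so disc(K) = d = 29

29


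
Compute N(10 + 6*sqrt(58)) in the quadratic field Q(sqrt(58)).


N(a + b*sqrt(d)) = a^2 - d*b^2
= (10)^2 - (58)*(6)^2
= 100 - 2088
= -1988

-1988


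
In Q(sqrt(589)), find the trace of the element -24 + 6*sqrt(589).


Tr(a + b*sqrt(d)) = (a + b*sqrt(d)) + (a - b*sqrt(d)) = 2a
= 2 * (-24)
= -48

-48


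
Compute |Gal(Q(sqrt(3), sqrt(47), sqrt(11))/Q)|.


The 3 square roots of distinct primes are multiplicatively independent over Q,
so [K:Q] = 2^3 and Gal(K/Q) is isomorphic to (Z/2Z)^3.
|Gal| = 2^3 = 8

8


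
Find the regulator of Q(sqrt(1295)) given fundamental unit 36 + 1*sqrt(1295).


epsilon = 36 + 1*sqrt(1295)
= 71.9861
R = ln(71.9861)
= 4.2765

4.2765


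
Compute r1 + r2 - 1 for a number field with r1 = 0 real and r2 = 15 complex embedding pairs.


By Dirichlet's unit theorem:
rank = r1 + r2 - 1
= 0 + 15 - 1
= 14

14


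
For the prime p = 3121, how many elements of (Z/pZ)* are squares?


For prime p, the number of non-zero quadratic residues is (p-1)/2.
= (3121-1)/2
= 1560

1560


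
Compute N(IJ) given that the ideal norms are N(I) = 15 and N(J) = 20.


N(IJ) = N(I) * N(J)
= 15 * 20
= 300

300


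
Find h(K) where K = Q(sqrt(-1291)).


K = Q(sqrt(-1291)). d mod 4 = 1, so D = disc(K) = d = -1291
h(K) equals the number of primitive reduced positive-definite forms (a, b, c) = a*x^2 + b*x*y + c*y^2 with b^2 - 4ac = D,
where reduced means |b| <= a <= c, with b >= 0 whenever |b| = a or a = c, and primitive means gcd(a, b, c) = 1.
Reduced forces 3a^2 <= |D| = 1291, so 1 <= a <= 20; b must have the parity of D, and c = (b^2 - D)/(4a) must be an integer >= a.
Enumerate a = 1..20, b in [-a, a]:
  a=1: (1, 1, 323)  [1]
  a=2..4: none
  a=5: (5, -3, 65), (5, 3, 65)  [2]
  a=6: none
  a=7: (7, -5, 47), (7, 5, 47)  [2]
  a=8..12: none
  a=13: (13, -3, 25), (13, 3, 25)  [2]
  a=14..16: none
  a=17: (17, -1, 19), (17, 1, 19)  [2]
  a=18..20: none
Total reduced forms: 1 + 2 + 2 + 2 + 2 = 9
h = 9

9


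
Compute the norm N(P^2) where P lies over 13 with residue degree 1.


N(P^a) = p^(a*f)
= 13^(2*1)
= 13^2
= 169

169


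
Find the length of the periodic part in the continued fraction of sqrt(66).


Run the CF algorithm for sqrt(66).
a_0 = floor(sqrt(66)) = 8; set m_0=0, q_0=1.
Recurrence: m' = q*a - m,  q' = (d - m'^2)/q,  a' = floor((a_0 + m')/q').
  step 1: m=8, q=2, a=8
  step 2: m=8, q=1, a=16
a_2 = 2*a_0 = 16, so the period closes here.
sqrt(66) = [8; 8, 16]
Period length = 2

2


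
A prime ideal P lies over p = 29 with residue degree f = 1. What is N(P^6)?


N(P^a) = p^(a*f)
= 29^(6*1)
= 29^6
= 594823321

594823321


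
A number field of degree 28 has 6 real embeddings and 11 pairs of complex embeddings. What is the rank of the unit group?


By Dirichlet's unit theorem:
rank = r1 + r2 - 1
= 6 + 11 - 1
= 16

16


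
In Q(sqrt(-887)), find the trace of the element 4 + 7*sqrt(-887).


Tr(a + b*sqrt(d)) = (a + b*sqrt(d)) + (a - b*sqrt(d)) = 2a
= 2 * (4)
= 8

8


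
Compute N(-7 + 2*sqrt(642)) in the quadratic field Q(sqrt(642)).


N(a + b*sqrt(d)) = a^2 - d*b^2
= (-7)^2 - (642)*(2)^2
= 49 - 2568
= -2519

-2519


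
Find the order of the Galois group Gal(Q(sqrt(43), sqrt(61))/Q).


The 2 square roots of distinct primes are multiplicatively independent over Q,
so [K:Q] = 2^2 and Gal(K/Q) is isomorphic to (Z/2Z)^2.
|Gal| = 2^2 = 4

4


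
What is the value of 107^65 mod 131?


p = 131 is prime and the exponent is (p-1)/2 = 65, so by Euler's criterion 107^65 = (107/131) = +1 or -1 mod 131.
Compute by square-and-multiply:
  65 = 64 + 1 (binary 1000001)
  Repeated squaring mod 131: 107^1 = 107, 107^2 = 52, 107^4 = 84, 107^8 = 113, 107^16 = 62, 107^32 = 45, 107^64 = 60
  107^65 = 107^64 * 107^1 = 60 * 107 mod 131
    60 * 107 = 6420 = 1 mod 131
  107^65 = 1 mod 131
Result 1: 107 is a quadratic residue mod 131.
107^65 mod 131 = 1

1


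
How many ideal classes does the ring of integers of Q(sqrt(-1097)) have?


K = Q(sqrt(-1097)). d mod 4 = 3, so D = disc(K) = 4d = -4388
h(K) equals the number of primitive reduced positive-definite forms (a, b, c) = a*x^2 + b*x*y + c*y^2 with b^2 - 4ac = D,
where reduced means |b| <= a <= c, with b >= 0 whenever |b| = a or a = c, and primitive means gcd(a, b, c) = 1.
Reduced forces 3a^2 <= |D| = 4388, so 1 <= a <= 38; b must have the parity of D, and c = (b^2 - D)/(4a) must be an integer >= a.
Enumerate a = 1..38, b in [-a, a]:
  a=1: (1, 0, 1097)  [1]
  a=2: (2, 2, 549)  [1]
  a=3: (3, -2, 366), (3, 2, 366)  [2]
  a=4..5: none
  a=6: (6, -2, 183), (6, 2, 183)  [2]
  a=7: (7, -6, 158), (7, 6, 158)  [2]
  a=8: none
  a=9: (9, -2, 122), (9, 2, 122)  [2]
  a=10: none
  a=11: (11, -10, 102), (11, 10, 102)  [2]
  a=12..13: none
  a=14: (14, -6, 79), (14, 6, 79)  [2]
  a=15..16: none
  a=17: (17, -10, 66), (17, 10, 66)  [2]
  a=18: (18, -2, 61), (18, 2, 61)  [2]
  a=19: (19, -18, 62), (19, 18, 62)  [2]
  a=20: none
  a=21: (21, -20, 57), (21, -8, 53), (21, 8, 53), (21, 20, 57)  [4]
  a=22: (22, -10, 51), (22, 10, 51)  [2]
  a=23..26: none
  a=27: (27, -16, 43), (27, 16, 43)  [2]
  a=28: none
  a=29: (29, -22, 42), (29, 22, 42)  [2]
  a=30: none
  a=31: (31, -18, 38), (31, 18, 38)  [2]
  a=32: none
  a=33: (33, -32, 41), (33, -10, 34), (33, 10, 34), (33, 32, 41)  [4]
  a=34..38: none
Total reduced forms: 1 + 1 + 2 + 2 + 2 + 2 + 2 + 2 + 2 + 2 + 2 + 4 + 2 + 2 + 2 + 2 + 4 = 36
h = 36

36


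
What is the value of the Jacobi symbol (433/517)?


Compute (433/517) via quadratic reciprocity:
  reciprocity: (433/517) -> +(517/433)
  reduce: (84/433)
  pull out 2: (2/433) = +1  (since 433 mod 8 = 1)
  pull out 2: (2/433) = +1  (since 433 mod 8 = 1)
  reciprocity: (21/433) -> +(433/21)
  reduce: (13/21)
  reciprocity: (13/21) -> +(21/13)
  reduce: (8/13)
  pull out 2: (2/13) = -1  (since 13 mod 8 = 5)
  pull out 2: (2/13) = -1  (since 13 mod 8 = 5)
  pull out 2: (2/13) = -1  (since 13 mod 8 = 5)
  (1/13) = 1
Product of signs = -1

-1


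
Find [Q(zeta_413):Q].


The degree equals Euler's totient phi(413).
413 = 7 * 59
phi(413) = 348

348


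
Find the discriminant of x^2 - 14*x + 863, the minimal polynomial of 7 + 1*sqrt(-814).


The element 7 + 1*sqrt(-814) has minimal polynomial:
x^2 - 14*x + 863
Discriminant = (-14)^2 - 4*(863)
= 196 - 3452
= -3256

-3256


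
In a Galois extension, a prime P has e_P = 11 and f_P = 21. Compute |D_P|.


|D_P| = e * f
= 11 * 21
= 231

231


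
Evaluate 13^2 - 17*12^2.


x^2 - d*y^2
= 13^2 - 17*12^2
= 169 - 2448
= -2279

-2279


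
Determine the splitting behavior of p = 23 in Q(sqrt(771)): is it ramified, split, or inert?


K = Q(sqrt(771)). Since d mod 4 = 3, disc(K) = 3084.
Check p | disc: 3084 mod 23 = 2.
p does not divide disc. Compute Legendre symbol (d/p):
12^((23-1)/2) mod 23 = 1
(d/p) = 1, so p splits: (p) = P*P' with e=1, f=1, g=2.
Therefore p is split.

split


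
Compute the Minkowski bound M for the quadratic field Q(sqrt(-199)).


d = -199, d mod 4 = 1, so disc(K) = d = -199; |disc(K)| = 199
Imaginary quadratic field, so n = 2, s = r2 = 1, r1 = 0
M = (n!/n^n) * (4/pi)^s * sqrt(|disc(K)|) = (2!/2^2) * (4/pi)^1 * sqrt(199)
= 0.5 * 1.273240 * 14.106736
= 8.9806

8.9806


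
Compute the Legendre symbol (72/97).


p = 97 is prime, so compute (72/97) with the reciprocity algorithm (Jacobi-symbol steps: pull out 2s via (2/n), flip via reciprocity, reduce):
  pull out 2: (2/97) = +1  (since 97 mod 8 = 1)
  pull out 2: (2/97) = +1  (since 97 mod 8 = 1)
  pull out 2: (2/97) = +1  (since 97 mod 8 = 1)
  reciprocity: (9/97) -> +(97/9)
  reduce: (7/9)
  reciprocity: (7/9) -> +(9/7)
  reduce: (2/7)
  pull out 2: (2/7) = +1  (since 7 mod 8 = 7)
  (1/7) = 1
Product of signs = 1
(72/97) = 1

1


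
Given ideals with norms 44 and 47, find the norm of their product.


N(IJ) = N(I) * N(J)
= 44 * 47
= 2068

2068


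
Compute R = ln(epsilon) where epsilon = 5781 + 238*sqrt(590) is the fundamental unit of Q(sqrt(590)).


epsilon = 5781 + 238*sqrt(590)
= 11561.9999
R = ln(11561.9999)
= 9.3555

9.3555


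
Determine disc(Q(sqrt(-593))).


For K = Q(sqrt(d)) with d squarefree: disc(K) = d if d = 1 mod 4, and disc(K) = 4d if d = 2 or 3 mod 4.
Here d = -593, and d mod 4 = 3.
d = 3 mod 4, not 1 (O_K = Z[sqrt(d)]), so disc(K) = 4d = 4 * (-593) = -2372

-2372


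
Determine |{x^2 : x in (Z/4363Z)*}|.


For prime p, the number of non-zero quadratic residues is (p-1)/2.
= (4363-1)/2
= 2181

2181


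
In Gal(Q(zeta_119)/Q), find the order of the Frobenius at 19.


The Frobenius at p in Gal(Q(zeta_n)/Q) = (Z/nZ)* is the class of p, so its order is ord_119(19), the smallest k >= 1 with 19^k = 1 mod 119.
n = 119 = 7 * 17, phi(119) = 96; the order divides phi(n).
Divisors of 96: 1, 2, 3, 4, 6, 8, 12, 16, 24, 32, 48, 96
Repeated squaring mod 119: 19^1 = 19, 19^2 = 4, 19^4 = 16, 19^8 = 18, 19^16 = 86, 19^32 = 18, 19^64 = 86
Test divisors in increasing order:
  k=1: 19^1 = 19 mod 119
  k=2: 19^2 = 4 mod 119
  k=3: 19^3 = 4 * 19 = 76 mod 119
  k=4: 19^4 = 16 mod 119
  k=6: 19^6 = 16 * 4 = 64 mod 119
  k=8: 19^8 = 18 mod 119
  k=12: 19^12 = 18 * 16 = 50 mod 119
  k=16: 19^16 = 86 mod 119
  k=24: 19^24 = 86 * 18 = 1 mod 119  <- first divisor giving 1
Order = 24

24


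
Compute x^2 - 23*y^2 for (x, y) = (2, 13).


x^2 - d*y^2
= 2^2 - 23*13^2
= 4 - 3887
= -3883

-3883


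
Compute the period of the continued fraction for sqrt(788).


Run the CF algorithm for sqrt(788).
a_0 = floor(sqrt(788)) = 28; set m_0=0, q_0=1.
Recurrence: m' = q*a - m,  q' = (d - m'^2)/q,  a' = floor((a_0 + m')/q').
  step 1: m=28, q=4, a=14
  step 2: m=28, q=1, a=56
a_2 = 2*a_0 = 56, so the period closes here.
sqrt(788) = [28; 14, 56]
Period length = 2

2


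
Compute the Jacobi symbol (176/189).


Compute (176/189) via quadratic reciprocity:
  pull out 2: (2/189) = -1  (since 189 mod 8 = 5)
  pull out 2: (2/189) = -1  (since 189 mod 8 = 5)
  pull out 2: (2/189) = -1  (since 189 mod 8 = 5)
  pull out 2: (2/189) = -1  (since 189 mod 8 = 5)
  reciprocity: (11/189) -> +(189/11)
  reduce: (2/11)
  pull out 2: (2/11) = -1  (since 11 mod 8 = 3)
  (1/11) = 1
Product of signs = -1

-1


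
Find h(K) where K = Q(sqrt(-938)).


K = Q(sqrt(-938)). d mod 4 = 2, so D = disc(K) = 4d = -3752
h(K) equals the number of primitive reduced positive-definite forms (a, b, c) = a*x^2 + b*x*y + c*y^2 with b^2 - 4ac = D,
where reduced means |b| <= a <= c, with b >= 0 whenever |b| = a or a = c, and primitive means gcd(a, b, c) = 1.
Reduced forces 3a^2 <= |D| = 3752, so 1 <= a <= 35; b must have the parity of D, and c = (b^2 - D)/(4a) must be an integer >= a.
Enumerate a = 1..35, b in [-a, a]:
  a=1: (1, 0, 938)  [1]
  a=2: (2, 0, 469)  [1]
  a=3: (3, -2, 313), (3, 2, 313)  [2]
  a=4..5: none
  a=6: (6, -4, 157), (6, 4, 157)  [2]
  a=7: (7, 0, 134)  [1]
  a=8: none
  a=9: (9, -8, 106), (9, 8, 106)  [2]
  a=10..13: none
  a=14: (14, 0, 67)  [1]
  a=15..17: none
  a=18: (18, -8, 53), (18, 8, 53)  [2]
  a=19..20: none
  a=21: (21, -14, 47), (21, 14, 47)  [2]
  a=22..26: none
  a=27: (27, -26, 41), (27, 26, 41)  [2]
  a=28..35: none
Total reduced forms: 1 + 1 + 2 + 2 + 1 + 2 + 1 + 2 + 2 + 2 = 16
h = 16

16


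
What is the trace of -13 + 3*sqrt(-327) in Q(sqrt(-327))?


Tr(a + b*sqrt(d)) = (a + b*sqrt(d)) + (a - b*sqrt(d)) = 2a
= 2 * (-13)
= -26

-26


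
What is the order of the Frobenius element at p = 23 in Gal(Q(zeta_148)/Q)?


The Frobenius at p in Gal(Q(zeta_n)/Q) = (Z/nZ)* is the class of p, so its order is ord_148(23), the smallest k >= 1 with 23^k = 1 mod 148.
n = 148 = 2^2 * 37, phi(148) = 72; the order divides phi(n).
Divisors of 72: 1, 2, 3, 4, 6, 8, 9, 12, 18, 24, 36, 72
Repeated squaring mod 148: 23^1 = 23, 23^2 = 85, 23^4 = 121, 23^8 = 137, 23^16 = 121, 23^32 = 137, 23^64 = 121
Test divisors in increasing order:
  k=1: 23^1 = 23 mod 148
  k=2: 23^2 = 85 mod 148
  k=3: 23^3 = 85 * 23 = 31 mod 148
  k=4: 23^4 = 121 mod 148
  k=6: 23^6 = 121 * 85 = 73 mod 148
  k=8: 23^8 = 137 mod 148
  k=9: 23^9 = 137 * 23 = 43 mod 148
  k=12: 23^12 = 137 * 121 = 1 mod 148  <- first divisor giving 1
Order = 12

12


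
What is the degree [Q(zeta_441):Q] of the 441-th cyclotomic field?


The degree equals Euler's totient phi(441).
441 = 3^2 * 7^2
phi(441) = 252

252


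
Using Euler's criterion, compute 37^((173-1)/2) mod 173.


p = 173 is prime and the exponent is (p-1)/2 = 86, so by Euler's criterion 37^86 = (37/173) = +1 or -1 mod 173.
Compute by square-and-multiply:
  86 = 64 + 16 + 4 + 2 (binary 1010110)
  Repeated squaring mod 173: 37^1 = 37, 37^2 = 158, 37^4 = 52, 37^8 = 109, 37^16 = 117, 37^32 = 22, 37^64 = 138
  37^86 = 37^64 * 37^16 * 37^4 * 37^2 = 138 * 117 * 52 * 158 mod 173
    138 * 117 = 16146 = 57 mod 173
    57 * 52 = 2964 = 23 mod 173
    23 * 158 = 3634 = 1 mod 173
  37^86 = 1 mod 173
Result 1: 37 is a quadratic residue mod 173.
37^86 mod 173 = 1

1


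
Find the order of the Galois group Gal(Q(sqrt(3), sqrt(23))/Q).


The 2 square roots of distinct primes are multiplicatively independent over Q,
so [K:Q] = 2^2 and Gal(K/Q) is isomorphic to (Z/2Z)^2.
|Gal| = 2^2 = 4

4


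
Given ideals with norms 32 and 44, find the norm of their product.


N(IJ) = N(I) * N(J)
= 32 * 44
= 1408

1408


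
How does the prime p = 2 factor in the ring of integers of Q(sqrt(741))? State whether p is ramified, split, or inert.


K = Q(sqrt(741)). Since d mod 4 = 1, disc(K) = 741.
Check p | disc: 741 mod 2 = 1.
p=2 does not divide disc (d is 1 mod 4). 2 splits iff d = 1 mod 8.
d mod 8 = 5, so (d/2) = -1.
(d/p) = -1, so p is inert: (p) stays prime with e=1, f=2, g=1.
Therefore p is inert.

inert


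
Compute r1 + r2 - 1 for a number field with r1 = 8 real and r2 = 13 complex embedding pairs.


By Dirichlet's unit theorem:
rank = r1 + r2 - 1
= 8 + 13 - 1
= 20

20


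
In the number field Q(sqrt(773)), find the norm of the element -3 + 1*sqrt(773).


N(a + b*sqrt(d)) = a^2 - d*b^2
= (-3)^2 - (773)*(1)^2
= 9 - 773
= -764

-764


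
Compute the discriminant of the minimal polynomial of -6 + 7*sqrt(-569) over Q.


The element -6 + 7*sqrt(-569) has minimal polynomial:
x^2 + 12*x + 27917
Discriminant = (12)^2 - 4*(27917)
= 144 - 111668
= -111524

-111524


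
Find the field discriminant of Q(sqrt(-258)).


For K = Q(sqrt(d)) with d squarefree: disc(K) = d if d = 1 mod 4, and disc(K) = 4d if d = 2 or 3 mod 4.
Here d = -258, and d mod 4 = 2.
d = 2 mod 4, not 1 (O_K = Z[sqrt(d)]), so disc(K) = 4d = 4 * (-258) = -1032

-1032


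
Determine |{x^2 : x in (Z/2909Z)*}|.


For prime p, the number of non-zero quadratic residues is (p-1)/2.
= (2909-1)/2
= 1454

1454


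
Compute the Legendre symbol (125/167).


p = 167 is prime, so compute (125/167) with the reciprocity algorithm (Jacobi-symbol steps: pull out 2s via (2/n), flip via reciprocity, reduce):
  reciprocity: (125/167) -> +(167/125)
  reduce: (42/125)
  pull out 2: (2/125) = -1  (since 125 mod 8 = 5)
  reciprocity: (21/125) -> +(125/21)
  reduce: (20/21)
  pull out 2: (2/21) = -1  (since 21 mod 8 = 5)
  pull out 2: (2/21) = -1  (since 21 mod 8 = 5)
  reciprocity: (5/21) -> +(21/5)
  reduce: (1/5)
  (1/5) = 1
Product of signs = -1
(125/167) = -1

-1


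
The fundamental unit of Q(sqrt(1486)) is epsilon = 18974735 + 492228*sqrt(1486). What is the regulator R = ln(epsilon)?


epsilon = 18974735 + 492228*sqrt(1486)
= 3.7949e+07
R = ln(3.7949e+07)
= 17.4518

17.4518


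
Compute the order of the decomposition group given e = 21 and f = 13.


|D_P| = e * f
= 21 * 13
= 273

273


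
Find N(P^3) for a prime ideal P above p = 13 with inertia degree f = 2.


N(P^a) = p^(a*f)
= 13^(3*2)
= 13^6
= 4826809

4826809


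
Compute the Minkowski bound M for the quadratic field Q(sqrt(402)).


d = 402, d mod 4 = 2, so disc(K) = 4d = 1608; |disc(K)| = 1608
Real quadratic field, so n = 2, s = r2 = 0, r1 = 2
M = (n!/n^n) * (4/pi)^s * sqrt(|disc(K)|) = (2!/2^2) * (4/pi)^0 * sqrt(1608)
= 0.5 * 1.000000 * 40.099875
= 20.0499

20.0499


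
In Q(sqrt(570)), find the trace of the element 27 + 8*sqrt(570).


Tr(a + b*sqrt(d)) = (a + b*sqrt(d)) + (a - b*sqrt(d)) = 2a
= 2 * (27)
= 54

54


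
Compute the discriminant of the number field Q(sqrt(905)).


For K = Q(sqrt(d)) with d squarefree: disc(K) = d if d = 1 mod 4, and disc(K) = 4d if d = 2 or 3 mod 4.
Here d = 905, and d mod 4 = 1.
d = 1 mod 4 (O_K = Z[(1+sqrt(d))/2]), so disc(K) = d = 905

905


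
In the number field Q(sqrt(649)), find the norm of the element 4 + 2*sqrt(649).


N(a + b*sqrt(d)) = a^2 - d*b^2
= (4)^2 - (649)*(2)^2
= 16 - 2596
= -2580

-2580


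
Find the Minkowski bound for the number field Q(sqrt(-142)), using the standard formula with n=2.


d = -142, d mod 4 = 2, so disc(K) = 4d = -568; |disc(K)| = 568
Imaginary quadratic field, so n = 2, s = r2 = 1, r1 = 0
M = (n!/n^n) * (4/pi)^s * sqrt(|disc(K)|) = (2!/2^2) * (4/pi)^1 * sqrt(568)
= 0.5 * 1.273240 * 23.832751
= 15.1724

15.1724


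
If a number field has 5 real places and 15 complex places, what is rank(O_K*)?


By Dirichlet's unit theorem:
rank = r1 + r2 - 1
= 5 + 15 - 1
= 19

19


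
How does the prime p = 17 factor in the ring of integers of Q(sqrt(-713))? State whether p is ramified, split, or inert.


K = Q(sqrt(-713)). Since d mod 4 = 3, disc(K) = -2852.
Check p | disc: -2852 mod 17 = 4.
p does not divide disc. Compute Legendre symbol (d/p):
1^((17-1)/2) mod 17 = 1
(d/p) = 1, so p splits: (p) = P*P' with e=1, f=1, g=2.
Therefore p is split.

split


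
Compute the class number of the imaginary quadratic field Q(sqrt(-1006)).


K = Q(sqrt(-1006)). d mod 4 = 2, so D = disc(K) = 4d = -4024
h(K) equals the number of primitive reduced positive-definite forms (a, b, c) = a*x^2 + b*x*y + c*y^2 with b^2 - 4ac = D,
where reduced means |b| <= a <= c, with b >= 0 whenever |b| = a or a = c, and primitive means gcd(a, b, c) = 1.
Reduced forces 3a^2 <= |D| = 4024, so 1 <= a <= 36; b must have the parity of D, and c = (b^2 - D)/(4a) must be an integer >= a.
Enumerate a = 1..36, b in [-a, a]:
  a=1: (1, 0, 1006)  [1]
  a=2: (2, 0, 503)  [1]
  a=3..4: none
  a=5: (5, -4, 202), (5, 4, 202)  [2]
  a=6: none
  a=7: (7, -6, 145), (7, 6, 145)  [2]
  a=8..9: none
  a=10: (10, -4, 101), (10, 4, 101)  [2]
  a=11..13: none
  a=14: (14, -8, 73), (14, 8, 73)  [2]
  a=15..18: none
  a=19: (19, -2, 53), (19, 2, 53)  [2]
  a=20..22: none
  a=23: (23, -22, 49), (23, 22, 49)  [2]
  a=24: none
  a=25: (25, -24, 46), (25, 24, 46)  [2]
  a=26..28: none
  a=29: (29, -6, 35), (29, 6, 35)  [2]
  a=30..34: none
  a=35: (35, -34, 37), (35, 34, 37)  [2]
  a=36: none
Total reduced forms: 1 + 1 + 2 + 2 + 2 + 2 + 2 + 2 + 2 + 2 + 2 = 20
h = 20

20


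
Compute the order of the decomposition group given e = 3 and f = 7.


|D_P| = e * f
= 3 * 7
= 21

21


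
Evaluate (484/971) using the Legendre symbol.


p = 971 is prime, so compute (484/971) with the reciprocity algorithm (Jacobi-symbol steps: pull out 2s via (2/n), flip via reciprocity, reduce):
  pull out 2: (2/971) = -1  (since 971 mod 8 = 3)
  pull out 2: (2/971) = -1  (since 971 mod 8 = 3)
  reciprocity: (121/971) -> +(971/121)
  reduce: (3/121)
  reciprocity: (3/121) -> +(121/3)
  reduce: (1/3)
  (1/3) = 1
Product of signs = 1
(484/971) = 1

1


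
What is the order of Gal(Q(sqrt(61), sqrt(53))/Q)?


The 2 square roots of distinct primes are multiplicatively independent over Q,
so [K:Q] = 2^2 and Gal(K/Q) is isomorphic to (Z/2Z)^2.
|Gal| = 2^2 = 4

4


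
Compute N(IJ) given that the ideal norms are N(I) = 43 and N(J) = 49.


N(IJ) = N(I) * N(J)
= 43 * 49
= 2107

2107


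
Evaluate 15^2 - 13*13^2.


x^2 - d*y^2
= 15^2 - 13*13^2
= 225 - 2197
= -1972

-1972


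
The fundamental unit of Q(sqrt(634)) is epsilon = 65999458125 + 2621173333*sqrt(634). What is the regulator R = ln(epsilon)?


epsilon = 65999458125 + 2621173333*sqrt(634)
= 1.3200e+11
R = ln(1.3200e+11)
= 25.6061

25.6061


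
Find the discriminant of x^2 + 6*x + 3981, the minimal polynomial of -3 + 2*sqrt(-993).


The element -3 + 2*sqrt(-993) has minimal polynomial:
x^2 + 6*x + 3981
Discriminant = (6)^2 - 4*(3981)
= 36 - 15924
= -15888

-15888


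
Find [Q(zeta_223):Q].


The degree equals Euler's totient phi(223).
223 = 223
phi(223) = 222

222


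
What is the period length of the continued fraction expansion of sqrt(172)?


Run the CF algorithm for sqrt(172).
a_0 = floor(sqrt(172)) = 13; set m_0=0, q_0=1.
Recurrence: m' = q*a - m,  q' = (d - m'^2)/q,  a' = floor((a_0 + m')/q').
  step 1: m=13, q=3, a=8
  step 2: m=11, q=17, a=1
  step 3: m=6, q=8, a=2
  step 4: m=10, q=9, a=2
  step 5: m=8, q=12, a=1
  step 6: m=4, q=13, a=1
  step 7: m=9, q=7, a=3
  step 8: m=12, q=4, a=6
  step 9: m=12, q=7, a=3
  step 10: m=9, q=13, a=1
  step 11: m=4, q=12, a=1
  step 12: m=8, q=9, a=2
  step 13: m=10, q=8, a=2
  step 14: m=6, q=17, a=1
  step 15: m=11, q=3, a=8
  step 16: m=13, q=1, a=26
a_16 = 2*a_0 = 26, so the period closes here.
sqrt(172) = [13; 8, 1, 2, 2, 1, 1, 3, 6, 3, 1, 1, 2, 2, 1, 8, 26]
Period length = 16

16
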